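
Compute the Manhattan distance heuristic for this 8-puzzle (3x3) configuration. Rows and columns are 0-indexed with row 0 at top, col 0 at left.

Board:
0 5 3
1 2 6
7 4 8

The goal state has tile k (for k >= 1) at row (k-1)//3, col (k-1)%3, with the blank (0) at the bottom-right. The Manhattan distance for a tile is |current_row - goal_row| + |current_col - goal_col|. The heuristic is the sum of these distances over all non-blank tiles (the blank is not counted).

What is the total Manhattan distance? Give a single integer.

Tile 5: (0,1)->(1,1) = 1
Tile 3: (0,2)->(0,2) = 0
Tile 1: (1,0)->(0,0) = 1
Tile 2: (1,1)->(0,1) = 1
Tile 6: (1,2)->(1,2) = 0
Tile 7: (2,0)->(2,0) = 0
Tile 4: (2,1)->(1,0) = 2
Tile 8: (2,2)->(2,1) = 1
Sum: 1 + 0 + 1 + 1 + 0 + 0 + 2 + 1 = 6

Answer: 6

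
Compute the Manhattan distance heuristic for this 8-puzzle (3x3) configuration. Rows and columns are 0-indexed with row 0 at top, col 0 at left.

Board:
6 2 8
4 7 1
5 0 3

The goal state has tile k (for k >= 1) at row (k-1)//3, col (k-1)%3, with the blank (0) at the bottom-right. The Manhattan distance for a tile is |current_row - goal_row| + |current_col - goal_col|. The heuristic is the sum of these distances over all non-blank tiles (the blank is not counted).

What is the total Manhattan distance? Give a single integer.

Answer: 15

Derivation:
Tile 6: at (0,0), goal (1,2), distance |0-1|+|0-2| = 3
Tile 2: at (0,1), goal (0,1), distance |0-0|+|1-1| = 0
Tile 8: at (0,2), goal (2,1), distance |0-2|+|2-1| = 3
Tile 4: at (1,0), goal (1,0), distance |1-1|+|0-0| = 0
Tile 7: at (1,1), goal (2,0), distance |1-2|+|1-0| = 2
Tile 1: at (1,2), goal (0,0), distance |1-0|+|2-0| = 3
Tile 5: at (2,0), goal (1,1), distance |2-1|+|0-1| = 2
Tile 3: at (2,2), goal (0,2), distance |2-0|+|2-2| = 2
Sum: 3 + 0 + 3 + 0 + 2 + 3 + 2 + 2 = 15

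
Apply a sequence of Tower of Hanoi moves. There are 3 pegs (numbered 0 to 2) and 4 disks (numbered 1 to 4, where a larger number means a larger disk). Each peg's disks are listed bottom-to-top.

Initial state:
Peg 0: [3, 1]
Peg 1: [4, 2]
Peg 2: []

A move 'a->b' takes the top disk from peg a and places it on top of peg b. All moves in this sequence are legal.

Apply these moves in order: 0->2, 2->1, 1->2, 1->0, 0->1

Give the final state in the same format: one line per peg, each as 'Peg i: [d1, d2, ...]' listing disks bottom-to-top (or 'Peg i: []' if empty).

After move 1 (0->2):
Peg 0: [3]
Peg 1: [4, 2]
Peg 2: [1]

After move 2 (2->1):
Peg 0: [3]
Peg 1: [4, 2, 1]
Peg 2: []

After move 3 (1->2):
Peg 0: [3]
Peg 1: [4, 2]
Peg 2: [1]

After move 4 (1->0):
Peg 0: [3, 2]
Peg 1: [4]
Peg 2: [1]

After move 5 (0->1):
Peg 0: [3]
Peg 1: [4, 2]
Peg 2: [1]

Answer: Peg 0: [3]
Peg 1: [4, 2]
Peg 2: [1]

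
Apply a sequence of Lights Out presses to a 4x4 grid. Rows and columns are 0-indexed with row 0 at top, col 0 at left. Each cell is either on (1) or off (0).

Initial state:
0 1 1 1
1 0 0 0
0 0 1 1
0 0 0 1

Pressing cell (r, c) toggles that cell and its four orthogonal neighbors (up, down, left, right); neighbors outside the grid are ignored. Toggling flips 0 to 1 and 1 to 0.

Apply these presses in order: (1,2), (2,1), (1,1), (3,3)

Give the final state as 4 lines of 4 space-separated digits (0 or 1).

After press 1 at (1,2):
0 1 0 1
1 1 1 1
0 0 0 1
0 0 0 1

After press 2 at (2,1):
0 1 0 1
1 0 1 1
1 1 1 1
0 1 0 1

After press 3 at (1,1):
0 0 0 1
0 1 0 1
1 0 1 1
0 1 0 1

After press 4 at (3,3):
0 0 0 1
0 1 0 1
1 0 1 0
0 1 1 0

Answer: 0 0 0 1
0 1 0 1
1 0 1 0
0 1 1 0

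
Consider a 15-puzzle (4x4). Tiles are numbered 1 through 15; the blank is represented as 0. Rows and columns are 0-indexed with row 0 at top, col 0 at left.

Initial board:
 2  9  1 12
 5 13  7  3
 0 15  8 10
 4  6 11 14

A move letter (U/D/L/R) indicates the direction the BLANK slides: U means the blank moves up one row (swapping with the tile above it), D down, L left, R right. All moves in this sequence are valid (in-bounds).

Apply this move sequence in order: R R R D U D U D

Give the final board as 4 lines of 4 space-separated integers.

After move 1 (R):
 2  9  1 12
 5 13  7  3
15  0  8 10
 4  6 11 14

After move 2 (R):
 2  9  1 12
 5 13  7  3
15  8  0 10
 4  6 11 14

After move 3 (R):
 2  9  1 12
 5 13  7  3
15  8 10  0
 4  6 11 14

After move 4 (D):
 2  9  1 12
 5 13  7  3
15  8 10 14
 4  6 11  0

After move 5 (U):
 2  9  1 12
 5 13  7  3
15  8 10  0
 4  6 11 14

After move 6 (D):
 2  9  1 12
 5 13  7  3
15  8 10 14
 4  6 11  0

After move 7 (U):
 2  9  1 12
 5 13  7  3
15  8 10  0
 4  6 11 14

After move 8 (D):
 2  9  1 12
 5 13  7  3
15  8 10 14
 4  6 11  0

Answer:  2  9  1 12
 5 13  7  3
15  8 10 14
 4  6 11  0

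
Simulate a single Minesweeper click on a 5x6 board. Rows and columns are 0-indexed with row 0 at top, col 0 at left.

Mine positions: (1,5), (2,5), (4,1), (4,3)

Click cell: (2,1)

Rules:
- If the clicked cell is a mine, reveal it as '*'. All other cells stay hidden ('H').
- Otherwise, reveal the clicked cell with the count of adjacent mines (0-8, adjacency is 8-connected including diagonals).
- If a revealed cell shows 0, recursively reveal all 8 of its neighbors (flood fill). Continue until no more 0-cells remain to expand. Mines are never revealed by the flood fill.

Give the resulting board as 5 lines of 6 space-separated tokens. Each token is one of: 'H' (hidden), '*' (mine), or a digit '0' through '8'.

0 0 0 0 1 H
0 0 0 0 2 H
0 0 0 0 2 H
1 1 2 1 2 H
H H H H H H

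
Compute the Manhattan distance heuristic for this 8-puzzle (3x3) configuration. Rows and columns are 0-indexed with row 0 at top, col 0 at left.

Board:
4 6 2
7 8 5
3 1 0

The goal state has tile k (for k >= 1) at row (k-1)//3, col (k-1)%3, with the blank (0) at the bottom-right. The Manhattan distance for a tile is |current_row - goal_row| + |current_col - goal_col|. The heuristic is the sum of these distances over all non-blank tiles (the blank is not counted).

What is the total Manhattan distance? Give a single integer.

Answer: 14

Derivation:
Tile 4: at (0,0), goal (1,0), distance |0-1|+|0-0| = 1
Tile 6: at (0,1), goal (1,2), distance |0-1|+|1-2| = 2
Tile 2: at (0,2), goal (0,1), distance |0-0|+|2-1| = 1
Tile 7: at (1,0), goal (2,0), distance |1-2|+|0-0| = 1
Tile 8: at (1,1), goal (2,1), distance |1-2|+|1-1| = 1
Tile 5: at (1,2), goal (1,1), distance |1-1|+|2-1| = 1
Tile 3: at (2,0), goal (0,2), distance |2-0|+|0-2| = 4
Tile 1: at (2,1), goal (0,0), distance |2-0|+|1-0| = 3
Sum: 1 + 2 + 1 + 1 + 1 + 1 + 4 + 3 = 14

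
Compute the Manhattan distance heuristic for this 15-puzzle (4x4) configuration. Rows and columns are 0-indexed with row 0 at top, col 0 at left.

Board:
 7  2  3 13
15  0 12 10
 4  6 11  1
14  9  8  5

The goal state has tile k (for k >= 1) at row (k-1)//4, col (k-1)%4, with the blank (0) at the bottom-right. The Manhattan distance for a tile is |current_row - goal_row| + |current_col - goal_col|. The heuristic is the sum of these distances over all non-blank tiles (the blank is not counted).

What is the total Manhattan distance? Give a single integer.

Answer: 40

Derivation:
Tile 7: (0,0)->(1,2) = 3
Tile 2: (0,1)->(0,1) = 0
Tile 3: (0,2)->(0,2) = 0
Tile 13: (0,3)->(3,0) = 6
Tile 15: (1,0)->(3,2) = 4
Tile 12: (1,2)->(2,3) = 2
Tile 10: (1,3)->(2,1) = 3
Tile 4: (2,0)->(0,3) = 5
Tile 6: (2,1)->(1,1) = 1
Tile 11: (2,2)->(2,2) = 0
Tile 1: (2,3)->(0,0) = 5
Tile 14: (3,0)->(3,1) = 1
Tile 9: (3,1)->(2,0) = 2
Tile 8: (3,2)->(1,3) = 3
Tile 5: (3,3)->(1,0) = 5
Sum: 3 + 0 + 0 + 6 + 4 + 2 + 3 + 5 + 1 + 0 + 5 + 1 + 2 + 3 + 5 = 40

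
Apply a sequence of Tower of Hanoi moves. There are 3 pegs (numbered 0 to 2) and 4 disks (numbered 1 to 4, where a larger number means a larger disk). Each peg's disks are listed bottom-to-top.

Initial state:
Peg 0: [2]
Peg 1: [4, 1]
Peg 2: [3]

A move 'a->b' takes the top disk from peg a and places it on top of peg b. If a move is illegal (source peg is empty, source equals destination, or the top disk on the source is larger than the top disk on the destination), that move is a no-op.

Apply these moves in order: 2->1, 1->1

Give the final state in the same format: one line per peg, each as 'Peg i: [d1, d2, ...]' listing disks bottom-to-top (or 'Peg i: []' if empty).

After move 1 (2->1):
Peg 0: [2]
Peg 1: [4, 1]
Peg 2: [3]

After move 2 (1->1):
Peg 0: [2]
Peg 1: [4, 1]
Peg 2: [3]

Answer: Peg 0: [2]
Peg 1: [4, 1]
Peg 2: [3]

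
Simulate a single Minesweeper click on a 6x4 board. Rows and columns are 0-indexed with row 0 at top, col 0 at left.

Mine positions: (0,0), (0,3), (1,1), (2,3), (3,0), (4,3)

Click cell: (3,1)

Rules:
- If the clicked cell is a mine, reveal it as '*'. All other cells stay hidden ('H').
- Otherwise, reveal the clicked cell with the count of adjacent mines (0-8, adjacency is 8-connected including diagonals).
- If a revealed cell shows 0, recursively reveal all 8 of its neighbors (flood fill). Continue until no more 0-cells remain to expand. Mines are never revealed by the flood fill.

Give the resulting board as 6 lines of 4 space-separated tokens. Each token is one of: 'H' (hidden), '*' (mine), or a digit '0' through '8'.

H H H H
H H H H
H H H H
H 1 H H
H H H H
H H H H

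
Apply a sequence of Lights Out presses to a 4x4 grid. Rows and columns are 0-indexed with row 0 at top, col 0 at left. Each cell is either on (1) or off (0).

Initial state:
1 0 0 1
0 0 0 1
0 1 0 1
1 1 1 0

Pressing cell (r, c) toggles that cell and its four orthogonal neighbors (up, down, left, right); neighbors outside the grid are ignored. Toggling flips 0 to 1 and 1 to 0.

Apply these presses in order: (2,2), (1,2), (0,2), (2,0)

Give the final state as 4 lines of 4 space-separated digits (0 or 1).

After press 1 at (2,2):
1 0 0 1
0 0 1 1
0 0 1 0
1 1 0 0

After press 2 at (1,2):
1 0 1 1
0 1 0 0
0 0 0 0
1 1 0 0

After press 3 at (0,2):
1 1 0 0
0 1 1 0
0 0 0 0
1 1 0 0

After press 4 at (2,0):
1 1 0 0
1 1 1 0
1 1 0 0
0 1 0 0

Answer: 1 1 0 0
1 1 1 0
1 1 0 0
0 1 0 0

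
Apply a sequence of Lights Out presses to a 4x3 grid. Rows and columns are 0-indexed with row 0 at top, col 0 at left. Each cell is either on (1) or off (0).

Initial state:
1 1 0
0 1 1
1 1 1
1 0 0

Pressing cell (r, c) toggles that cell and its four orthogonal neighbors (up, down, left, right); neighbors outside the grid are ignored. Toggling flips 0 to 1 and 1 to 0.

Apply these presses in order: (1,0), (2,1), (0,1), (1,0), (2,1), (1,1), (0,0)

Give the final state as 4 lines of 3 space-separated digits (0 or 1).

After press 1 at (1,0):
0 1 0
1 0 1
0 1 1
1 0 0

After press 2 at (2,1):
0 1 0
1 1 1
1 0 0
1 1 0

After press 3 at (0,1):
1 0 1
1 0 1
1 0 0
1 1 0

After press 4 at (1,0):
0 0 1
0 1 1
0 0 0
1 1 0

After press 5 at (2,1):
0 0 1
0 0 1
1 1 1
1 0 0

After press 6 at (1,1):
0 1 1
1 1 0
1 0 1
1 0 0

After press 7 at (0,0):
1 0 1
0 1 0
1 0 1
1 0 0

Answer: 1 0 1
0 1 0
1 0 1
1 0 0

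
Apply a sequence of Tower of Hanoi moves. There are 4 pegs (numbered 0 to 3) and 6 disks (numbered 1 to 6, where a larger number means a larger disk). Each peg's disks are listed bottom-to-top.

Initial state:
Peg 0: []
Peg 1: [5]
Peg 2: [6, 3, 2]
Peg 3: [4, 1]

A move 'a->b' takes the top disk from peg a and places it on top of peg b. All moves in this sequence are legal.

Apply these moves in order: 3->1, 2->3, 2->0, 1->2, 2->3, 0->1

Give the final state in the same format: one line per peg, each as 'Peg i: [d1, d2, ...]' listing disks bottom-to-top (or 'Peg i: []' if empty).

After move 1 (3->1):
Peg 0: []
Peg 1: [5, 1]
Peg 2: [6, 3, 2]
Peg 3: [4]

After move 2 (2->3):
Peg 0: []
Peg 1: [5, 1]
Peg 2: [6, 3]
Peg 3: [4, 2]

After move 3 (2->0):
Peg 0: [3]
Peg 1: [5, 1]
Peg 2: [6]
Peg 3: [4, 2]

After move 4 (1->2):
Peg 0: [3]
Peg 1: [5]
Peg 2: [6, 1]
Peg 3: [4, 2]

After move 5 (2->3):
Peg 0: [3]
Peg 1: [5]
Peg 2: [6]
Peg 3: [4, 2, 1]

After move 6 (0->1):
Peg 0: []
Peg 1: [5, 3]
Peg 2: [6]
Peg 3: [4, 2, 1]

Answer: Peg 0: []
Peg 1: [5, 3]
Peg 2: [6]
Peg 3: [4, 2, 1]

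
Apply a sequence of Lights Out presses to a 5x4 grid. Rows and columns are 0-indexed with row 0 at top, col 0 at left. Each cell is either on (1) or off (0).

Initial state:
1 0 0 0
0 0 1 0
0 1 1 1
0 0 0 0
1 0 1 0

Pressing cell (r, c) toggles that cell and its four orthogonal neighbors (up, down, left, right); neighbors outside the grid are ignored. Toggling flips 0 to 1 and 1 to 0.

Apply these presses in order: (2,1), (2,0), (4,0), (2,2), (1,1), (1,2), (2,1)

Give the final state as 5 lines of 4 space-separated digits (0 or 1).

Answer: 1 1 1 0
0 0 0 1
1 0 1 0
0 0 1 0
0 1 1 0

Derivation:
After press 1 at (2,1):
1 0 0 0
0 1 1 0
1 0 0 1
0 1 0 0
1 0 1 0

After press 2 at (2,0):
1 0 0 0
1 1 1 0
0 1 0 1
1 1 0 0
1 0 1 0

After press 3 at (4,0):
1 0 0 0
1 1 1 0
0 1 0 1
0 1 0 0
0 1 1 0

After press 4 at (2,2):
1 0 0 0
1 1 0 0
0 0 1 0
0 1 1 0
0 1 1 0

After press 5 at (1,1):
1 1 0 0
0 0 1 0
0 1 1 0
0 1 1 0
0 1 1 0

After press 6 at (1,2):
1 1 1 0
0 1 0 1
0 1 0 0
0 1 1 0
0 1 1 0

After press 7 at (2,1):
1 1 1 0
0 0 0 1
1 0 1 0
0 0 1 0
0 1 1 0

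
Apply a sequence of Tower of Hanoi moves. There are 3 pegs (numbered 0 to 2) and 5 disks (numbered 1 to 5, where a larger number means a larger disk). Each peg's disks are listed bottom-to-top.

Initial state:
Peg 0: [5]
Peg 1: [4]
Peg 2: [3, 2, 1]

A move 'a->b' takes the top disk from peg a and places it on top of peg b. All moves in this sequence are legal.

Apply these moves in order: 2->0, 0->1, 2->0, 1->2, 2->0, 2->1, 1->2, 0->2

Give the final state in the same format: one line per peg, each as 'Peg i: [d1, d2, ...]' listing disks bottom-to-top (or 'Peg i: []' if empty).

Answer: Peg 0: [5, 2]
Peg 1: [4]
Peg 2: [3, 1]

Derivation:
After move 1 (2->0):
Peg 0: [5, 1]
Peg 1: [4]
Peg 2: [3, 2]

After move 2 (0->1):
Peg 0: [5]
Peg 1: [4, 1]
Peg 2: [3, 2]

After move 3 (2->0):
Peg 0: [5, 2]
Peg 1: [4, 1]
Peg 2: [3]

After move 4 (1->2):
Peg 0: [5, 2]
Peg 1: [4]
Peg 2: [3, 1]

After move 5 (2->0):
Peg 0: [5, 2, 1]
Peg 1: [4]
Peg 2: [3]

After move 6 (2->1):
Peg 0: [5, 2, 1]
Peg 1: [4, 3]
Peg 2: []

After move 7 (1->2):
Peg 0: [5, 2, 1]
Peg 1: [4]
Peg 2: [3]

After move 8 (0->2):
Peg 0: [5, 2]
Peg 1: [4]
Peg 2: [3, 1]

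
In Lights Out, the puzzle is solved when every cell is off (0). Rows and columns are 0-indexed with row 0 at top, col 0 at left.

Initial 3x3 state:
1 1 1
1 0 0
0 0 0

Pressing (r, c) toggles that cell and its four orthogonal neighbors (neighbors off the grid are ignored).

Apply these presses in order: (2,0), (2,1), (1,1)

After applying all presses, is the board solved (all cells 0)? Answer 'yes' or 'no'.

Answer: no

Derivation:
After press 1 at (2,0):
1 1 1
0 0 0
1 1 0

After press 2 at (2,1):
1 1 1
0 1 0
0 0 1

After press 3 at (1,1):
1 0 1
1 0 1
0 1 1

Lights still on: 6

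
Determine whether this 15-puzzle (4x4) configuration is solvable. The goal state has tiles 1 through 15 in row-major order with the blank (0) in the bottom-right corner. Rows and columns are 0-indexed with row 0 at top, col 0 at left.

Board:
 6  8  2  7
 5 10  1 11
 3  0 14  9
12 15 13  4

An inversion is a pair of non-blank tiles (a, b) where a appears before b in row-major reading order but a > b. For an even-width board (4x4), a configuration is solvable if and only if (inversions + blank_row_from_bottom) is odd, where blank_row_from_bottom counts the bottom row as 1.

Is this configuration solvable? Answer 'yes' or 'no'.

Inversions: 35
Blank is in row 2 (0-indexed from top), which is row 2 counting from the bottom (bottom = 1).
35 + 2 = 37, which is odd, so the puzzle is solvable.

Answer: yes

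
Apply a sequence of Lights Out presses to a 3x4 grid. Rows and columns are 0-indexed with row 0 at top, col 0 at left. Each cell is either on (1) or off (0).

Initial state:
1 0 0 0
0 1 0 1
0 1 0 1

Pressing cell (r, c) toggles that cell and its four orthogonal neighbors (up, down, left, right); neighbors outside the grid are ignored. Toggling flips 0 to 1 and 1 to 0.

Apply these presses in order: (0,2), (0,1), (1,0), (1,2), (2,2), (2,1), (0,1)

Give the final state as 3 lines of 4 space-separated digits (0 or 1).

Answer: 0 1 0 1
1 0 1 0
0 1 1 0

Derivation:
After press 1 at (0,2):
1 1 1 1
0 1 1 1
0 1 0 1

After press 2 at (0,1):
0 0 0 1
0 0 1 1
0 1 0 1

After press 3 at (1,0):
1 0 0 1
1 1 1 1
1 1 0 1

After press 4 at (1,2):
1 0 1 1
1 0 0 0
1 1 1 1

After press 5 at (2,2):
1 0 1 1
1 0 1 0
1 0 0 0

After press 6 at (2,1):
1 0 1 1
1 1 1 0
0 1 1 0

After press 7 at (0,1):
0 1 0 1
1 0 1 0
0 1 1 0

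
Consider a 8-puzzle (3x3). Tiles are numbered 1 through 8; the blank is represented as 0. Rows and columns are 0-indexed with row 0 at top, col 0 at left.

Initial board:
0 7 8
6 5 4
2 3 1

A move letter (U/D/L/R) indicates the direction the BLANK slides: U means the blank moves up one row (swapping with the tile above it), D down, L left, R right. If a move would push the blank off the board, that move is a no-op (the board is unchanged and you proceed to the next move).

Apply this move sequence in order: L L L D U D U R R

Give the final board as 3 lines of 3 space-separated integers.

Answer: 7 8 0
6 5 4
2 3 1

Derivation:
After move 1 (L):
0 7 8
6 5 4
2 3 1

After move 2 (L):
0 7 8
6 5 4
2 3 1

After move 3 (L):
0 7 8
6 5 4
2 3 1

After move 4 (D):
6 7 8
0 5 4
2 3 1

After move 5 (U):
0 7 8
6 5 4
2 3 1

After move 6 (D):
6 7 8
0 5 4
2 3 1

After move 7 (U):
0 7 8
6 5 4
2 3 1

After move 8 (R):
7 0 8
6 5 4
2 3 1

After move 9 (R):
7 8 0
6 5 4
2 3 1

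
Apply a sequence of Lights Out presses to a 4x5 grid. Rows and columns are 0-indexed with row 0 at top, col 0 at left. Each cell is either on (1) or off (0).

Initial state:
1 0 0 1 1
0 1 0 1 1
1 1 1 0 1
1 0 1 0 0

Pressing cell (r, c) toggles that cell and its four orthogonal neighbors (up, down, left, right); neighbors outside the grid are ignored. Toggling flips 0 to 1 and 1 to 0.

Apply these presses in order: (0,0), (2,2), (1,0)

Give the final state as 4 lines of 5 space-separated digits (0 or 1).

After press 1 at (0,0):
0 1 0 1 1
1 1 0 1 1
1 1 1 0 1
1 0 1 0 0

After press 2 at (2,2):
0 1 0 1 1
1 1 1 1 1
1 0 0 1 1
1 0 0 0 0

After press 3 at (1,0):
1 1 0 1 1
0 0 1 1 1
0 0 0 1 1
1 0 0 0 0

Answer: 1 1 0 1 1
0 0 1 1 1
0 0 0 1 1
1 0 0 0 0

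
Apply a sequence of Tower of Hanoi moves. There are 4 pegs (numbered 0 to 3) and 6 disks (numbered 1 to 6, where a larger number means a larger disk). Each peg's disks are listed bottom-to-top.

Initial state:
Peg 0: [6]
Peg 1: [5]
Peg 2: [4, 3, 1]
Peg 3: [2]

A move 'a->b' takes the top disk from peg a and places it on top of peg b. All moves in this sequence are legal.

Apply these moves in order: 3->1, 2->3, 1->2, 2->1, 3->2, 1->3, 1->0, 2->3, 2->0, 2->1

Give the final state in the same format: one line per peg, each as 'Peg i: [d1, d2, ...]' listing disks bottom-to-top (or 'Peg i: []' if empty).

After move 1 (3->1):
Peg 0: [6]
Peg 1: [5, 2]
Peg 2: [4, 3, 1]
Peg 3: []

After move 2 (2->3):
Peg 0: [6]
Peg 1: [5, 2]
Peg 2: [4, 3]
Peg 3: [1]

After move 3 (1->2):
Peg 0: [6]
Peg 1: [5]
Peg 2: [4, 3, 2]
Peg 3: [1]

After move 4 (2->1):
Peg 0: [6]
Peg 1: [5, 2]
Peg 2: [4, 3]
Peg 3: [1]

After move 5 (3->2):
Peg 0: [6]
Peg 1: [5, 2]
Peg 2: [4, 3, 1]
Peg 3: []

After move 6 (1->3):
Peg 0: [6]
Peg 1: [5]
Peg 2: [4, 3, 1]
Peg 3: [2]

After move 7 (1->0):
Peg 0: [6, 5]
Peg 1: []
Peg 2: [4, 3, 1]
Peg 3: [2]

After move 8 (2->3):
Peg 0: [6, 5]
Peg 1: []
Peg 2: [4, 3]
Peg 3: [2, 1]

After move 9 (2->0):
Peg 0: [6, 5, 3]
Peg 1: []
Peg 2: [4]
Peg 3: [2, 1]

After move 10 (2->1):
Peg 0: [6, 5, 3]
Peg 1: [4]
Peg 2: []
Peg 3: [2, 1]

Answer: Peg 0: [6, 5, 3]
Peg 1: [4]
Peg 2: []
Peg 3: [2, 1]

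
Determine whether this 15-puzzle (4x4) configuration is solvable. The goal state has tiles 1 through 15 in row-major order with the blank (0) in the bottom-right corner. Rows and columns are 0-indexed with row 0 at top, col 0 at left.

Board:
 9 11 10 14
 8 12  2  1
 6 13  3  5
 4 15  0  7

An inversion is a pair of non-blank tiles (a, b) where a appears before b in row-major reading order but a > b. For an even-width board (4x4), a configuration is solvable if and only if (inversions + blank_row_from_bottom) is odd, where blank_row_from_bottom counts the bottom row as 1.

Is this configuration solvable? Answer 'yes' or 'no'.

Answer: no

Derivation:
Inversions: 59
Blank is in row 3 (0-indexed from top), which is row 1 counting from the bottom (bottom = 1).
59 + 1 = 60, which is even, so the puzzle is not solvable.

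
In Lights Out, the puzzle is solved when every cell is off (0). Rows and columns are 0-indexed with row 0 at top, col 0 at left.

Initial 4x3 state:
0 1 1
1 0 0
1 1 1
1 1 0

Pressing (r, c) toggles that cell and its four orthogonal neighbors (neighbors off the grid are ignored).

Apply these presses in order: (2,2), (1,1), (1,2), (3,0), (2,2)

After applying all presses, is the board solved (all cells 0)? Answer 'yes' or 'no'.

After press 1 at (2,2):
0 1 1
1 0 1
1 0 0
1 1 1

After press 2 at (1,1):
0 0 1
0 1 0
1 1 0
1 1 1

After press 3 at (1,2):
0 0 0
0 0 1
1 1 1
1 1 1

After press 4 at (3,0):
0 0 0
0 0 1
0 1 1
0 0 1

After press 5 at (2,2):
0 0 0
0 0 0
0 0 0
0 0 0

Lights still on: 0

Answer: yes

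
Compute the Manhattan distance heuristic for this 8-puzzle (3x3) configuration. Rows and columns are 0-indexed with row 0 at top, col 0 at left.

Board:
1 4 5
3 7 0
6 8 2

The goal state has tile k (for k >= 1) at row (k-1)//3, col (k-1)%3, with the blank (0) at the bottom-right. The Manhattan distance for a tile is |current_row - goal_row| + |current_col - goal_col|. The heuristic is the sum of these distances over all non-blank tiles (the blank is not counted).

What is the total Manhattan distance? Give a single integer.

Answer: 15

Derivation:
Tile 1: at (0,0), goal (0,0), distance |0-0|+|0-0| = 0
Tile 4: at (0,1), goal (1,0), distance |0-1|+|1-0| = 2
Tile 5: at (0,2), goal (1,1), distance |0-1|+|2-1| = 2
Tile 3: at (1,0), goal (0,2), distance |1-0|+|0-2| = 3
Tile 7: at (1,1), goal (2,0), distance |1-2|+|1-0| = 2
Tile 6: at (2,0), goal (1,2), distance |2-1|+|0-2| = 3
Tile 8: at (2,1), goal (2,1), distance |2-2|+|1-1| = 0
Tile 2: at (2,2), goal (0,1), distance |2-0|+|2-1| = 3
Sum: 0 + 2 + 2 + 3 + 2 + 3 + 0 + 3 = 15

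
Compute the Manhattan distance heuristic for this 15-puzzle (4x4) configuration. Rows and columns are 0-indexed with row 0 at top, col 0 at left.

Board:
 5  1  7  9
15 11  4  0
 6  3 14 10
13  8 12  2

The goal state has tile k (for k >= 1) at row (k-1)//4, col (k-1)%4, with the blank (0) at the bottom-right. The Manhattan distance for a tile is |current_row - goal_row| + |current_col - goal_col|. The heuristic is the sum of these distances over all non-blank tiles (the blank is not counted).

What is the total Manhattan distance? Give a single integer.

Tile 5: (0,0)->(1,0) = 1
Tile 1: (0,1)->(0,0) = 1
Tile 7: (0,2)->(1,2) = 1
Tile 9: (0,3)->(2,0) = 5
Tile 15: (1,0)->(3,2) = 4
Tile 11: (1,1)->(2,2) = 2
Tile 4: (1,2)->(0,3) = 2
Tile 6: (2,0)->(1,1) = 2
Tile 3: (2,1)->(0,2) = 3
Tile 14: (2,2)->(3,1) = 2
Tile 10: (2,3)->(2,1) = 2
Tile 13: (3,0)->(3,0) = 0
Tile 8: (3,1)->(1,3) = 4
Tile 12: (3,2)->(2,3) = 2
Tile 2: (3,3)->(0,1) = 5
Sum: 1 + 1 + 1 + 5 + 4 + 2 + 2 + 2 + 3 + 2 + 2 + 0 + 4 + 2 + 5 = 36

Answer: 36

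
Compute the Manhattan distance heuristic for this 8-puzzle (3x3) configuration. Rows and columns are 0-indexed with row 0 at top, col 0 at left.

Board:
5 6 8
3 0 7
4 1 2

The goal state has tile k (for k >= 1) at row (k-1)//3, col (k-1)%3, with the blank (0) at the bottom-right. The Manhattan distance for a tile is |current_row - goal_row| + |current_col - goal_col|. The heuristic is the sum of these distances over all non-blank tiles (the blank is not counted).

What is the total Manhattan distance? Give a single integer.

Tile 5: (0,0)->(1,1) = 2
Tile 6: (0,1)->(1,2) = 2
Tile 8: (0,2)->(2,1) = 3
Tile 3: (1,0)->(0,2) = 3
Tile 7: (1,2)->(2,0) = 3
Tile 4: (2,0)->(1,0) = 1
Tile 1: (2,1)->(0,0) = 3
Tile 2: (2,2)->(0,1) = 3
Sum: 2 + 2 + 3 + 3 + 3 + 1 + 3 + 3 = 20

Answer: 20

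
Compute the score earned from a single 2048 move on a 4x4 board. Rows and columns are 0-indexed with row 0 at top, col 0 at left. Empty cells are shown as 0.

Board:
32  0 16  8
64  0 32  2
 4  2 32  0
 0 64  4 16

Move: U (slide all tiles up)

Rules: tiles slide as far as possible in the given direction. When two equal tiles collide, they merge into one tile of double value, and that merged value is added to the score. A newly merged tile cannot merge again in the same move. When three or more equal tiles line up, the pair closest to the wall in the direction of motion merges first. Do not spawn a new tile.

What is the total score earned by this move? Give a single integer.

Answer: 64

Derivation:
Slide up:
col 0: [32, 64, 4, 0] -> [32, 64, 4, 0]  score +0 (running 0)
col 1: [0, 0, 2, 64] -> [2, 64, 0, 0]  score +0 (running 0)
col 2: [16, 32, 32, 4] -> [16, 64, 4, 0]  score +64 (running 64)
col 3: [8, 2, 0, 16] -> [8, 2, 16, 0]  score +0 (running 64)
Board after move:
32  2 16  8
64 64 64  2
 4  0  4 16
 0  0  0  0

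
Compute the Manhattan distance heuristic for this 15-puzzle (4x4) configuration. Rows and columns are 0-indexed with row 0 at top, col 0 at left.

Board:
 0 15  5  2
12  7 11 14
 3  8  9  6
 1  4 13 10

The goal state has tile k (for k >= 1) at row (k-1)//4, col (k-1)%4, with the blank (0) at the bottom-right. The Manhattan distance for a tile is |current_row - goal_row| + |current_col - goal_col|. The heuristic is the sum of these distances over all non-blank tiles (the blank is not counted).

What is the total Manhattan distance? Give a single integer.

Tile 15: (0,1)->(3,2) = 4
Tile 5: (0,2)->(1,0) = 3
Tile 2: (0,3)->(0,1) = 2
Tile 12: (1,0)->(2,3) = 4
Tile 7: (1,1)->(1,2) = 1
Tile 11: (1,2)->(2,2) = 1
Tile 14: (1,3)->(3,1) = 4
Tile 3: (2,0)->(0,2) = 4
Tile 8: (2,1)->(1,3) = 3
Tile 9: (2,2)->(2,0) = 2
Tile 6: (2,3)->(1,1) = 3
Tile 1: (3,0)->(0,0) = 3
Tile 4: (3,1)->(0,3) = 5
Tile 13: (3,2)->(3,0) = 2
Tile 10: (3,3)->(2,1) = 3
Sum: 4 + 3 + 2 + 4 + 1 + 1 + 4 + 4 + 3 + 2 + 3 + 3 + 5 + 2 + 3 = 44

Answer: 44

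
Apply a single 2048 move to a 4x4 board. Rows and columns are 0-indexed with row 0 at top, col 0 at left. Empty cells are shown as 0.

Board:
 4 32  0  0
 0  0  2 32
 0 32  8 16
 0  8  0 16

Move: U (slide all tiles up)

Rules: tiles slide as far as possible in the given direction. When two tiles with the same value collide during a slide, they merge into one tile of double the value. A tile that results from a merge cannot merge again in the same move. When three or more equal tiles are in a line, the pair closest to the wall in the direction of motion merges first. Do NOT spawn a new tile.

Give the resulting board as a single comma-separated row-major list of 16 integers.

Answer: 4, 64, 2, 32, 0, 8, 8, 32, 0, 0, 0, 0, 0, 0, 0, 0

Derivation:
Slide up:
col 0: [4, 0, 0, 0] -> [4, 0, 0, 0]
col 1: [32, 0, 32, 8] -> [64, 8, 0, 0]
col 2: [0, 2, 8, 0] -> [2, 8, 0, 0]
col 3: [0, 32, 16, 16] -> [32, 32, 0, 0]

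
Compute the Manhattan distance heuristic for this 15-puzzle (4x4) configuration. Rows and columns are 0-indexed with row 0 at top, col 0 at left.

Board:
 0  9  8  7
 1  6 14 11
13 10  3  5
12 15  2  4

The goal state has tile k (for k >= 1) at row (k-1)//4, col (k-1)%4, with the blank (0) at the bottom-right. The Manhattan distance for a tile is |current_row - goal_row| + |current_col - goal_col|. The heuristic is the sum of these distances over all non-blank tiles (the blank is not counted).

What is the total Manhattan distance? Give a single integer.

Tile 9: (0,1)->(2,0) = 3
Tile 8: (0,2)->(1,3) = 2
Tile 7: (0,3)->(1,2) = 2
Tile 1: (1,0)->(0,0) = 1
Tile 6: (1,1)->(1,1) = 0
Tile 14: (1,2)->(3,1) = 3
Tile 11: (1,3)->(2,2) = 2
Tile 13: (2,0)->(3,0) = 1
Tile 10: (2,1)->(2,1) = 0
Tile 3: (2,2)->(0,2) = 2
Tile 5: (2,3)->(1,0) = 4
Tile 12: (3,0)->(2,3) = 4
Tile 15: (3,1)->(3,2) = 1
Tile 2: (3,2)->(0,1) = 4
Tile 4: (3,3)->(0,3) = 3
Sum: 3 + 2 + 2 + 1 + 0 + 3 + 2 + 1 + 0 + 2 + 4 + 4 + 1 + 4 + 3 = 32

Answer: 32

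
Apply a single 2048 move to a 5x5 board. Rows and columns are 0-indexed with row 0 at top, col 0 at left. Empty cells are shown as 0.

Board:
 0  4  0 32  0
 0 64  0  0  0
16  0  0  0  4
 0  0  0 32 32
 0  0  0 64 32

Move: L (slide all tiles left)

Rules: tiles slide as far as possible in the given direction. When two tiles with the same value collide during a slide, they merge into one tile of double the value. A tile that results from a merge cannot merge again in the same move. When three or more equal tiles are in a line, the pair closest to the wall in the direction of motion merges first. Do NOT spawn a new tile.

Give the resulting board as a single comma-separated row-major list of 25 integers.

Slide left:
row 0: [0, 4, 0, 32, 0] -> [4, 32, 0, 0, 0]
row 1: [0, 64, 0, 0, 0] -> [64, 0, 0, 0, 0]
row 2: [16, 0, 0, 0, 4] -> [16, 4, 0, 0, 0]
row 3: [0, 0, 0, 32, 32] -> [64, 0, 0, 0, 0]
row 4: [0, 0, 0, 64, 32] -> [64, 32, 0, 0, 0]

Answer: 4, 32, 0, 0, 0, 64, 0, 0, 0, 0, 16, 4, 0, 0, 0, 64, 0, 0, 0, 0, 64, 32, 0, 0, 0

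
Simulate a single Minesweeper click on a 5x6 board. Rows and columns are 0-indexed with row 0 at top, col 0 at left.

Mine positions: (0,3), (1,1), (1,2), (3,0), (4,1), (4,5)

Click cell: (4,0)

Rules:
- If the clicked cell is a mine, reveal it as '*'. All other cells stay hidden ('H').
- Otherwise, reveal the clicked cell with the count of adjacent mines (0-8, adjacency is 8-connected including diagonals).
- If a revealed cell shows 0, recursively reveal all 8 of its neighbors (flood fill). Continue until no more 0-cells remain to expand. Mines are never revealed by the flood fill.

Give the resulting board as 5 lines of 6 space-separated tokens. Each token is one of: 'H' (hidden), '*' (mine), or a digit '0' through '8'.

H H H H H H
H H H H H H
H H H H H H
H H H H H H
2 H H H H H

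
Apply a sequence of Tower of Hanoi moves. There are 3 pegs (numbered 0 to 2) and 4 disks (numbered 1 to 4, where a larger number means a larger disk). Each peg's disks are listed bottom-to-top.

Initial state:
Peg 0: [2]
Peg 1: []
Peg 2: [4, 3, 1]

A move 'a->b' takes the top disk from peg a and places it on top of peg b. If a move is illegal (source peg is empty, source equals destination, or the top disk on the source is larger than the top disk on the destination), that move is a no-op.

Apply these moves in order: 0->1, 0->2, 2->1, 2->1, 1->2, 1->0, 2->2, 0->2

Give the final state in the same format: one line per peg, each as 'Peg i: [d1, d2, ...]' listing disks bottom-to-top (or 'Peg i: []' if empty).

Answer: Peg 0: [2]
Peg 1: []
Peg 2: [4, 3, 1]

Derivation:
After move 1 (0->1):
Peg 0: []
Peg 1: [2]
Peg 2: [4, 3, 1]

After move 2 (0->2):
Peg 0: []
Peg 1: [2]
Peg 2: [4, 3, 1]

After move 3 (2->1):
Peg 0: []
Peg 1: [2, 1]
Peg 2: [4, 3]

After move 4 (2->1):
Peg 0: []
Peg 1: [2, 1]
Peg 2: [4, 3]

After move 5 (1->2):
Peg 0: []
Peg 1: [2]
Peg 2: [4, 3, 1]

After move 6 (1->0):
Peg 0: [2]
Peg 1: []
Peg 2: [4, 3, 1]

After move 7 (2->2):
Peg 0: [2]
Peg 1: []
Peg 2: [4, 3, 1]

After move 8 (0->2):
Peg 0: [2]
Peg 1: []
Peg 2: [4, 3, 1]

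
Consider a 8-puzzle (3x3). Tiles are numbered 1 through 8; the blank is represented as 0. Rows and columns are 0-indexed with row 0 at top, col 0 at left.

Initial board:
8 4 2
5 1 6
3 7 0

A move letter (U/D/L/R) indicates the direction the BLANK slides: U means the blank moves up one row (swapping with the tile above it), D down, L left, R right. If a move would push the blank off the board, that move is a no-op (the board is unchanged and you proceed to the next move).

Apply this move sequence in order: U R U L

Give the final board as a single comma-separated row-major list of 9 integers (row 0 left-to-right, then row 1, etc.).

After move 1 (U):
8 4 2
5 1 0
3 7 6

After move 2 (R):
8 4 2
5 1 0
3 7 6

After move 3 (U):
8 4 0
5 1 2
3 7 6

After move 4 (L):
8 0 4
5 1 2
3 7 6

Answer: 8, 0, 4, 5, 1, 2, 3, 7, 6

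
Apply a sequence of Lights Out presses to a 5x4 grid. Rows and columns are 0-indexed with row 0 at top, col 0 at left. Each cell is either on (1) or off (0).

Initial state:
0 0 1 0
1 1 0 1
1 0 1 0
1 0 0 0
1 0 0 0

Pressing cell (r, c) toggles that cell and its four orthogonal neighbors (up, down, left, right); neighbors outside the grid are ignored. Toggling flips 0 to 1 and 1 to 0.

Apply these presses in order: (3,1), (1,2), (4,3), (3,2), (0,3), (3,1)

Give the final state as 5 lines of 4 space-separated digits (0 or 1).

Answer: 0 0 1 1
1 0 1 1
1 0 1 0
1 1 1 0
1 0 0 1

Derivation:
After press 1 at (3,1):
0 0 1 0
1 1 0 1
1 1 1 0
0 1 1 0
1 1 0 0

After press 2 at (1,2):
0 0 0 0
1 0 1 0
1 1 0 0
0 1 1 0
1 1 0 0

After press 3 at (4,3):
0 0 0 0
1 0 1 0
1 1 0 0
0 1 1 1
1 1 1 1

After press 4 at (3,2):
0 0 0 0
1 0 1 0
1 1 1 0
0 0 0 0
1 1 0 1

After press 5 at (0,3):
0 0 1 1
1 0 1 1
1 1 1 0
0 0 0 0
1 1 0 1

After press 6 at (3,1):
0 0 1 1
1 0 1 1
1 0 1 0
1 1 1 0
1 0 0 1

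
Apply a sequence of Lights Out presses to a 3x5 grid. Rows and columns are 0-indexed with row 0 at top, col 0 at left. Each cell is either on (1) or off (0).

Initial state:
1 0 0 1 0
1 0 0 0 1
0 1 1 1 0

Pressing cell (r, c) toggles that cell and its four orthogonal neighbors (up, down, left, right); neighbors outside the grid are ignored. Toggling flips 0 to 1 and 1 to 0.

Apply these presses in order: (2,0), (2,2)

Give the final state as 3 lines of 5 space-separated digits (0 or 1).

After press 1 at (2,0):
1 0 0 1 0
0 0 0 0 1
1 0 1 1 0

After press 2 at (2,2):
1 0 0 1 0
0 0 1 0 1
1 1 0 0 0

Answer: 1 0 0 1 0
0 0 1 0 1
1 1 0 0 0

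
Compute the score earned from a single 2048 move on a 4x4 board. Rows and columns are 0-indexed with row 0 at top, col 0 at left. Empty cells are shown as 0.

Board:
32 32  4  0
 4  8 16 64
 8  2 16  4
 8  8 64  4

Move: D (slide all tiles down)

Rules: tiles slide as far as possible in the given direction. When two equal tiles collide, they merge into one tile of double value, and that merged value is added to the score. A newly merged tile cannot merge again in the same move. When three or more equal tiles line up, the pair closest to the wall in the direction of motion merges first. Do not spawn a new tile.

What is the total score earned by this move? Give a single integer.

Slide down:
col 0: [32, 4, 8, 8] -> [0, 32, 4, 16]  score +16 (running 16)
col 1: [32, 8, 2, 8] -> [32, 8, 2, 8]  score +0 (running 16)
col 2: [4, 16, 16, 64] -> [0, 4, 32, 64]  score +32 (running 48)
col 3: [0, 64, 4, 4] -> [0, 0, 64, 8]  score +8 (running 56)
Board after move:
 0 32  0  0
32  8  4  0
 4  2 32 64
16  8 64  8

Answer: 56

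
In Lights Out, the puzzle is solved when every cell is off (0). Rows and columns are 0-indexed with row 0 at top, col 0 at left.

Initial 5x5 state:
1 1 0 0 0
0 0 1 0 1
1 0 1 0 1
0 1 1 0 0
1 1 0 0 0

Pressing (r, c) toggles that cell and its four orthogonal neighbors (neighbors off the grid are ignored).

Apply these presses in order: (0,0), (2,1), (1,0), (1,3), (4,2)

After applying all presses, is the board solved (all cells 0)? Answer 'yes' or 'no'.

After press 1 at (0,0):
0 0 0 0 0
1 0 1 0 1
1 0 1 0 1
0 1 1 0 0
1 1 0 0 0

After press 2 at (2,1):
0 0 0 0 0
1 1 1 0 1
0 1 0 0 1
0 0 1 0 0
1 1 0 0 0

After press 3 at (1,0):
1 0 0 0 0
0 0 1 0 1
1 1 0 0 1
0 0 1 0 0
1 1 0 0 0

After press 4 at (1,3):
1 0 0 1 0
0 0 0 1 0
1 1 0 1 1
0 0 1 0 0
1 1 0 0 0

After press 5 at (4,2):
1 0 0 1 0
0 0 0 1 0
1 1 0 1 1
0 0 0 0 0
1 0 1 1 0

Lights still on: 10

Answer: no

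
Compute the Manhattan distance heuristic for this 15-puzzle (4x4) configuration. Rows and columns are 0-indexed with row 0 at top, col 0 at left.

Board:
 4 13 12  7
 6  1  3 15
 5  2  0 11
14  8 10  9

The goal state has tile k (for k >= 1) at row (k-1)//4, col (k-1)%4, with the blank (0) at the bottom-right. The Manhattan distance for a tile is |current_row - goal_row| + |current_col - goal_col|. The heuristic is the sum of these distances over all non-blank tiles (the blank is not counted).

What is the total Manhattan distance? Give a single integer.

Tile 4: at (0,0), goal (0,3), distance |0-0|+|0-3| = 3
Tile 13: at (0,1), goal (3,0), distance |0-3|+|1-0| = 4
Tile 12: at (0,2), goal (2,3), distance |0-2|+|2-3| = 3
Tile 7: at (0,3), goal (1,2), distance |0-1|+|3-2| = 2
Tile 6: at (1,0), goal (1,1), distance |1-1|+|0-1| = 1
Tile 1: at (1,1), goal (0,0), distance |1-0|+|1-0| = 2
Tile 3: at (1,2), goal (0,2), distance |1-0|+|2-2| = 1
Tile 15: at (1,3), goal (3,2), distance |1-3|+|3-2| = 3
Tile 5: at (2,0), goal (1,0), distance |2-1|+|0-0| = 1
Tile 2: at (2,1), goal (0,1), distance |2-0|+|1-1| = 2
Tile 11: at (2,3), goal (2,2), distance |2-2|+|3-2| = 1
Tile 14: at (3,0), goal (3,1), distance |3-3|+|0-1| = 1
Tile 8: at (3,1), goal (1,3), distance |3-1|+|1-3| = 4
Tile 10: at (3,2), goal (2,1), distance |3-2|+|2-1| = 2
Tile 9: at (3,3), goal (2,0), distance |3-2|+|3-0| = 4
Sum: 3 + 4 + 3 + 2 + 1 + 2 + 1 + 3 + 1 + 2 + 1 + 1 + 4 + 2 + 4 = 34

Answer: 34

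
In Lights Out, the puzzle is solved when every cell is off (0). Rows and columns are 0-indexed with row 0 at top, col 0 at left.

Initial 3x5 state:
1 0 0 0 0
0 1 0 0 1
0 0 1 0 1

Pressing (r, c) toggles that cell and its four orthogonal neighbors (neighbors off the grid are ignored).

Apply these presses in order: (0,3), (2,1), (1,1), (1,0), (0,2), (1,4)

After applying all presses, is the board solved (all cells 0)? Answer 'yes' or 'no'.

After press 1 at (0,3):
1 0 1 1 1
0 1 0 1 1
0 0 1 0 1

After press 2 at (2,1):
1 0 1 1 1
0 0 0 1 1
1 1 0 0 1

After press 3 at (1,1):
1 1 1 1 1
1 1 1 1 1
1 0 0 0 1

After press 4 at (1,0):
0 1 1 1 1
0 0 1 1 1
0 0 0 0 1

After press 5 at (0,2):
0 0 0 0 1
0 0 0 1 1
0 0 0 0 1

After press 6 at (1,4):
0 0 0 0 0
0 0 0 0 0
0 0 0 0 0

Lights still on: 0

Answer: yes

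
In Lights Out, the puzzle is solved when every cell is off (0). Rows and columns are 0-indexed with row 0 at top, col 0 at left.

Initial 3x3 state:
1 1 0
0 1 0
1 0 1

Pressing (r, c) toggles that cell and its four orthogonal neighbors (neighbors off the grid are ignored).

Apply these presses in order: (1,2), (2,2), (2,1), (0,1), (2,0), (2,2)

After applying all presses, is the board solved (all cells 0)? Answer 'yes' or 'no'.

After press 1 at (1,2):
1 1 1
0 0 1
1 0 0

After press 2 at (2,2):
1 1 1
0 0 0
1 1 1

After press 3 at (2,1):
1 1 1
0 1 0
0 0 0

After press 4 at (0,1):
0 0 0
0 0 0
0 0 0

After press 5 at (2,0):
0 0 0
1 0 0
1 1 0

After press 6 at (2,2):
0 0 0
1 0 1
1 0 1

Lights still on: 4

Answer: no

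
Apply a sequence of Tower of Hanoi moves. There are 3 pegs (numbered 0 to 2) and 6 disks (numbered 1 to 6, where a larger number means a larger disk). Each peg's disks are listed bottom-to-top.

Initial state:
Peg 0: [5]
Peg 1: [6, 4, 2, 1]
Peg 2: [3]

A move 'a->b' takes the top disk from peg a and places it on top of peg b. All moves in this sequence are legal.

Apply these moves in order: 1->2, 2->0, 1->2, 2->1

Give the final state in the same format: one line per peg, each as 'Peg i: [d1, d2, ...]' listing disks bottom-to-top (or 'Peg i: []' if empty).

After move 1 (1->2):
Peg 0: [5]
Peg 1: [6, 4, 2]
Peg 2: [3, 1]

After move 2 (2->0):
Peg 0: [5, 1]
Peg 1: [6, 4, 2]
Peg 2: [3]

After move 3 (1->2):
Peg 0: [5, 1]
Peg 1: [6, 4]
Peg 2: [3, 2]

After move 4 (2->1):
Peg 0: [5, 1]
Peg 1: [6, 4, 2]
Peg 2: [3]

Answer: Peg 0: [5, 1]
Peg 1: [6, 4, 2]
Peg 2: [3]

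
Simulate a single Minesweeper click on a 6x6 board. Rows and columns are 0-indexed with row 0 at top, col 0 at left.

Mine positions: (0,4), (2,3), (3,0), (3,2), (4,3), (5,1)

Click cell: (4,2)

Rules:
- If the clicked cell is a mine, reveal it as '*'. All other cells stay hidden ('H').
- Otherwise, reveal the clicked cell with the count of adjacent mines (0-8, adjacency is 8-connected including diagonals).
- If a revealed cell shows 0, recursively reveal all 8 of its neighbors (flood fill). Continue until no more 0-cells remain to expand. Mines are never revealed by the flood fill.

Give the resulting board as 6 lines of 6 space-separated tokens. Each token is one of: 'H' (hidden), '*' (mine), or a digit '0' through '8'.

H H H H H H
H H H H H H
H H H H H H
H H H H H H
H H 3 H H H
H H H H H H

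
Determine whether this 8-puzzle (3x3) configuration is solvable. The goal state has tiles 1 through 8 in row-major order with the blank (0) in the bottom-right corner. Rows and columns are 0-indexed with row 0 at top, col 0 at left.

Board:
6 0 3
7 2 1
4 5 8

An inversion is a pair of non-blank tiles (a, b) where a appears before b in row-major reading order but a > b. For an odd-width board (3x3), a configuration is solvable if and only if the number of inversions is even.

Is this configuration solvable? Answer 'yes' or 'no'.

Inversions (pairs i<j in row-major order where tile[i] > tile[j] > 0): 12
12 is even, so the puzzle is solvable.

Answer: yes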